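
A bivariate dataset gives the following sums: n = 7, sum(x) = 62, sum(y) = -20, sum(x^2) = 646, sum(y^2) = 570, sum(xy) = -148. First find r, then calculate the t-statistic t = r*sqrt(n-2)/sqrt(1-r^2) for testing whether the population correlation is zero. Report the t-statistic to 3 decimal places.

S_xy = nΣxy − ΣxΣy = 7·(-148) − 62·(-20) = -1036 − (-1240) = 204
S_xx = nΣx² − (Σx)² = 7·646 − 62² = 4522 − 3844 = 678
S_yy = nΣy² − (Σy)² = 7·570 − (-20)² = 3990 − 400 = 3590
r = S_xy / √(S_xx·S_yy) = 204 / √(678·3590) = 204 / √2434020 = 204 / 1560.1346 = 0.1308
t = r·√(n−2)/√(1−r²) = 0.1308·√5 / √(1−0.017109) = 0.292478 / 0.991409 = 0.295

0.295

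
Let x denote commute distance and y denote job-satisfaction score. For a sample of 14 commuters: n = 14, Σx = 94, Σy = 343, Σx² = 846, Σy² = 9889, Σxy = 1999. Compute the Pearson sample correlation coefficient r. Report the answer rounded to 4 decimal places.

-0.5381

Numerator: nΣxy − (Σx)(Σy) = 14·1999 − (94)(343) = -4256
Denominator: √[(nΣx²−(Σx)²)(nΣy²−(Σy)²)]
  nΣx²−(Σx)² = 14·846 − 8836 = 3008;  nΣy²−(Σy)² = 14·9889 − 117649 = 20797
  √(3008·20797) = √62557376 = 7909.3221
r = -4256 / 7909.3221 = -0.5381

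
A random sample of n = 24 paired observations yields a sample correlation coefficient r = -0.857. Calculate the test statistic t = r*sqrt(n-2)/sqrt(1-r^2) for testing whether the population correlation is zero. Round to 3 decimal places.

t = r·√(n−2) / √(1−r²) with r = -0.857, n = 24
  = -0.857·√22 / √(1 − 0.734449)
  = -0.857·4.690416 / 0.515316
  = -4.019687 / 0.515316 = -7.800

-7.800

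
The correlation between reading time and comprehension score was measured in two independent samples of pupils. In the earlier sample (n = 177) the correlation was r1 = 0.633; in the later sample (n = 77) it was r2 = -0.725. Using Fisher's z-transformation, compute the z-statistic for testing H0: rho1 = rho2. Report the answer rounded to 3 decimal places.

Fisher z-transforms: z1 = atanh(0.633) = 0.746406, z2 = atanh(-0.725) = -0.918106; difference d = 1.664512
Var(d) = 1/174 + 1/74 = 0.0057471 + 0.0135135 = 0.0192606
z = d/√Var(d) = 1.664512 / √0.0192606 = 1.664512 / 0.138783 = 11.994

11.994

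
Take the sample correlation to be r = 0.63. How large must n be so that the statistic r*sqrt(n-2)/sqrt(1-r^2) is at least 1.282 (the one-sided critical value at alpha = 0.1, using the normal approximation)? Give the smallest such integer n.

r√(n−2)/√(1−r²) ≥ 1.282  ⇔  n−2 ≥ (1.282)²·(1−r²)/r²
(1−r²)/r² = (1−0.3969)/0.3969 = 1.5195
n ≥ 2 + 1.643524·1.5195 = 2 + 2.4973 = 4.4973
⌈4.4973⌉ = 5

5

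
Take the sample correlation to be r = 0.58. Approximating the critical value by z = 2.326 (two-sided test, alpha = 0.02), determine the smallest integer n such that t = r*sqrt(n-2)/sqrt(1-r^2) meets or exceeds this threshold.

r√(n−2)/√(1−r²) ≥ 2.326  ⇔  n−2 ≥ (2.326)²·(1−r²)/r²
(1−r²)/r² = (1−0.3364)/0.3364 = 1.9727
n ≥ 2 + 5.410276·1.9727 = 2 + 10.6729 = 12.6729
⌈12.6729⌉ = 13

13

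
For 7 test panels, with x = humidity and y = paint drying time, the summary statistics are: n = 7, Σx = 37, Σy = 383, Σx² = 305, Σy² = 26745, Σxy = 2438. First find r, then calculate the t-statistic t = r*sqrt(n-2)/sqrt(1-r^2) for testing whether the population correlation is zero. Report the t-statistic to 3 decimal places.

1.360

Numerator: nΣxy − (Σx)(Σy) = 7·2438 − (37)(383) = 2895
Denominator: √[(nΣx²−(Σx)²)(nΣy²−(Σy)²)]
  nΣx²−(Σx)² = 7·305 − 1369 = 766;  nΣy²−(Σy)² = 7·26745 − 146689 = 40526
  √(766·40526) = √31042916 = 5571.6170
r = 2895 / 5571.6170 = 0.5196
t = r·√(n−2)/√(1−r²) = 0.5196·√5 / √(1−0.269984) = 1.161861 / 0.854410 = 1.360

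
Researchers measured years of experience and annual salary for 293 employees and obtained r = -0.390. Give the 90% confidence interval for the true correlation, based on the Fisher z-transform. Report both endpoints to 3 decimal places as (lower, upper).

(-0.469, -0.305)

z_r = atanh(-0.390) = -0.411800;  SE = 1/√(n−3) = 1/√290 = 0.058722
z-limits: -0.411800 ± 1.645·0.058722 = -0.411800 ± 0.096598 = [-0.508398, -0.315202]
ρ-limits: (tanh -0.508398, tanh -0.315202) = (-0.469, -0.305)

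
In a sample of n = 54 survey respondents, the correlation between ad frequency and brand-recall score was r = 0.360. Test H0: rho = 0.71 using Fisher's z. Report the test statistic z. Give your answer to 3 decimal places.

Fisher z: atanh(0.360) = 0.376886, atanh(0.71) = 0.887184
z = (z_r − z_0)·√(n−3) = (0.376886 − 0.887184)·√51 = -0.510298 · 7.141428 = -3.644

-3.644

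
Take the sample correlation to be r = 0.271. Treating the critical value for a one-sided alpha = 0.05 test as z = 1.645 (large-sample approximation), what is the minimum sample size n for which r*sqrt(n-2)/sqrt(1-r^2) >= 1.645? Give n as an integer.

Need r·√(n−2)/√(1−r²) ≥ 1.645
√(n−2) ≥ 1.645·√(1−0.073441) / 0.271 = 1.645·0.962579 / 0.271 = 5.8430
n−2 ≥ 34.1406  ⇒  n ≥ 36.1406
Smallest integer n = 37

37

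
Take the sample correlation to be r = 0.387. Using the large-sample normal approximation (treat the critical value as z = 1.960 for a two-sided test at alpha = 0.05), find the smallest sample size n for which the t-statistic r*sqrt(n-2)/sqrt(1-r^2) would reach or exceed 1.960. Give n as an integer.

24

r√(n−2)/√(1−r²) ≥ 1.960  ⇔  n−2 ≥ (1.960)²·(1−r²)/r²
(1−r²)/r² = (1−0.149769)/0.149769 = 5.6769
n ≥ 2 + 3.8416·5.6769 = 2 + 21.8084 = 23.8084
⌈23.8084⌉ = 24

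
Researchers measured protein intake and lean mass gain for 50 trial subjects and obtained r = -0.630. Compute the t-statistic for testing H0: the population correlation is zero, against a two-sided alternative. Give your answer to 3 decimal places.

t = r·√(n−2) / √(1−r²) with r = -0.630, n = 50
  = -0.630·√48 / √(1 − 0.396900)
  = -0.630·6.928203 / 0.776595
  = -4.364768 / 0.776595 = -5.620

-5.620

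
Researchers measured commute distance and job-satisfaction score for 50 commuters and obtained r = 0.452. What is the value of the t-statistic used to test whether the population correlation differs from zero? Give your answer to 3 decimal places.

t = r·√(n−2) / √(1−r²) with r = 0.452, n = 50
  = 0.452·√48 / √(1 − 0.204304)
  = 0.452·6.928203 / 0.892018
  = 3.131548 / 0.892018 = 3.511

3.511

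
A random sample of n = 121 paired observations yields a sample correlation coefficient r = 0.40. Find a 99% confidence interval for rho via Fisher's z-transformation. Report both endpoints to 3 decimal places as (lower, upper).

(0.184, 0.579)

z_r = atanh(0.40) = 0.423649;  SE = 1/√(n−3) = 1/√118 = 0.092057
z-limits: 0.423649 ± 2.576·0.092057 = 0.423649 ± 0.237139 = [0.186510, 0.660788]
ρ-limits: (tanh 0.186510, tanh 0.660788) = (0.184, 0.579)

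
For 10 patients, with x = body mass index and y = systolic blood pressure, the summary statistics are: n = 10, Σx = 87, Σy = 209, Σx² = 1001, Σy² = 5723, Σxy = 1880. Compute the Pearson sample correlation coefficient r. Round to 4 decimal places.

0.1073

S_xy = nΣxy − ΣxΣy = 10·1880 − 87·209 = 18800 − 18183 = 617
S_xx = nΣx² − (Σx)² = 10·1001 − 87² = 10010 − 7569 = 2441
S_yy = nΣy² − (Σy)² = 10·5723 − 209² = 57230 − 43681 = 13549
r = S_xy / √(S_xx·S_yy) = 617 / √(2441·13549) = 617 / √33073109 = 617 / 5750.9224 = 0.1073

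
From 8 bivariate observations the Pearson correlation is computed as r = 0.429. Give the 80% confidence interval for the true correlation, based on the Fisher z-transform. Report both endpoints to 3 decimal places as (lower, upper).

Fisher z: z_r = atanh(r) = ½·ln((1+0.429)/(1−0.429)) = 0.458670
SE(z) = 1/√(n−3) = 1/√5 = 0.447214
80% ⇒ z* = 1.282; margin = 1.282·0.447214 = 0.573328
CI on z-scale: (-0.114658, 1.031998)
Back-transform: tanh(-0.114658) = -0.114158, tanh(1.031998) = 0.774708

(-0.114, 0.775)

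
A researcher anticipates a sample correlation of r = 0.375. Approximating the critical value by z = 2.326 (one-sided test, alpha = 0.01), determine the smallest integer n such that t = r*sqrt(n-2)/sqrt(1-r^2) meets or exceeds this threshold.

Need r·√(n−2)/√(1−r²) ≥ 2.326
√(n−2) ≥ 2.326·√(1−0.140625) / 0.375 = 2.326·0.927025 / 0.375 = 5.7500
n−2 ≥ 33.0625  ⇒  n ≥ 35.0625
Smallest integer n = 36

36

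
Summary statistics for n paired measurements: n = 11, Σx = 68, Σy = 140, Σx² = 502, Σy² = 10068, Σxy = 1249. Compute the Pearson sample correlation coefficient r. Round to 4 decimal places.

S_xy = nΣxy − ΣxΣy = 11·1249 − 68·140 = 13739 − 9520 = 4219
S_xx = nΣx² − (Σx)² = 11·502 − 68² = 5522 − 4624 = 898
S_yy = nΣy² − (Σy)² = 11·10068 − 140² = 110748 − 19600 = 91148
r = S_xy / √(S_xx·S_yy) = 4219 / √(898·91148) = 4219 / √81850904 = 4219 / 9047.1489 = 0.4663

0.4663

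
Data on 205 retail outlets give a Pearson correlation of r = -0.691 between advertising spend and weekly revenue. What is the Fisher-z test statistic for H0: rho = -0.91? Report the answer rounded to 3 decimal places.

Fisher z: atanh(-0.691) = -0.849867, atanh(-0.91) = -1.527524
z = (z_r − z_0)·√(n−3) = (-0.849867 − (-1.527524))·√202 = 0.677657 · 14.212670 = 9.631

9.631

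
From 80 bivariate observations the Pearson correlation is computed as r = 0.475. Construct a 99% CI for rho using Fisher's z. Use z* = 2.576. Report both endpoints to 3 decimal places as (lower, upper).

z_r = atanh(0.475) = 0.516508;  SE = 1/√(n−3) = 1/√77 = 0.113961
z-limits: 0.516508 ± 2.576·0.113961 = 0.516508 ± 0.293564 = [0.222944, 0.810072]
ρ-limits: (tanh 0.222944, tanh 0.810072) = (0.219, 0.670)

(0.219, 0.670)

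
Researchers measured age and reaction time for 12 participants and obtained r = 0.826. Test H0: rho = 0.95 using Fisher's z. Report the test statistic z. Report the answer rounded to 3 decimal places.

-1.969

Fisher z: atanh(0.826) = 1.175414, atanh(0.95) = 1.831781
z = (z_r − z_0)·√(n−3) = (1.175414 − 1.831781)·√9 = -0.656367 · 3.000000 = -1.969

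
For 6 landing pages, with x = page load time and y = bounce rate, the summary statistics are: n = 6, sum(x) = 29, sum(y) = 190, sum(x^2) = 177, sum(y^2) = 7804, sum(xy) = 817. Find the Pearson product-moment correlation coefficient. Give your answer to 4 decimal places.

-0.3949

S_xy = nΣxy − ΣxΣy = 6·817 − 29·190 = 4902 − 5510 = -608
S_xx = nΣx² − (Σx)² = 6·177 − 29² = 1062 − 841 = 221
S_yy = nΣy² − (Σy)² = 6·7804 − 190² = 46824 − 36100 = 10724
r = S_xy / √(S_xx·S_yy) = -608 / √(221·10724) = -608 / √2370004 = -608 / 1539.4817 = -0.3949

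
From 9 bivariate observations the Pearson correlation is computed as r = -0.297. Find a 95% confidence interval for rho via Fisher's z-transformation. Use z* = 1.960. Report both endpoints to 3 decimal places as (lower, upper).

Fisher z: z_r = atanh(r) = ½·ln((1+(-0.297))/(1−(-0.297))) = -0.306226
SE(z) = 1/√(n−3) = 1/√6 = 0.408248
95% ⇒ z* = 1.960; margin = 1.960·0.408248 = 0.800166
CI on z-scale: (-1.106392, 0.493940)
Back-transform: tanh(-1.106392) = -0.802783, tanh(0.493940) = 0.457338

(-0.803, 0.457)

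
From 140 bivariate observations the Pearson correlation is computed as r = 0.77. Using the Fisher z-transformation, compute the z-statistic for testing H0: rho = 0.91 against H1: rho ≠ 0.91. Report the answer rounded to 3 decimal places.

-5.937

z_r = atanh(0.77) = 1.020328,  z_0 = atanh(0.91) = 1.527524
SE = 1/√(n−3) = 1/√137 = 0.085436
z = (z_r − z_0)/SE = (1.020328 − 1.527524) / 0.085436 = -0.507196 / 0.085436 = -5.937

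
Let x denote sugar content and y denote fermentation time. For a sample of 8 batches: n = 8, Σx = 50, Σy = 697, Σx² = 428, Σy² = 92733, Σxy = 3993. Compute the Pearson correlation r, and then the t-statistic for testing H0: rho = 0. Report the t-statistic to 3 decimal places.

Numerator: nΣxy − (Σx)(Σy) = 8·3993 − (50)(697) = -2906
Denominator: √[(nΣx²−(Σx)²)(nΣy²−(Σy)²)]
  nΣx²−(Σx)² = 8·428 − 2500 = 924;  nΣy²−(Σy)² = 8·92733 − 485809 = 256055
  √(924·256055) = √236594820 = 15381.6391
r = -2906 / 15381.6391 = -0.1889
t = r·√(n−2)/√(1−r²) = -0.1889·√6 / √(1−0.035683) = -0.462709 / 0.981996 = -0.471

-0.471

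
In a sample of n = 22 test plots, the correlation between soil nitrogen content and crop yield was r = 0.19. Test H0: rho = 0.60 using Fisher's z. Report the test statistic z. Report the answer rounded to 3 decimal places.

-2.183

z_r = atanh(0.19) = 0.192337,  z_0 = atanh(0.60) = 0.693147
SE = 1/√(n−3) = 1/√19 = 0.229416
z = (z_r − z_0)/SE = (0.192337 − 0.693147) / 0.229416 = -0.500810 / 0.229416 = -2.183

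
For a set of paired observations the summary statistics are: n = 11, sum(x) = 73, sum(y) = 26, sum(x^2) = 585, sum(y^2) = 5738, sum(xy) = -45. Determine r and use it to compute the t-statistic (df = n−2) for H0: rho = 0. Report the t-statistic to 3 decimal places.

-0.902

S_xy = nΣxy − ΣxΣy = 11·(-45) − 73·26 = -495 − 1898 = -2393
S_xx = nΣx² − (Σx)² = 11·585 − 73² = 6435 − 5329 = 1106
S_yy = nΣy² − (Σy)² = 11·5738 − 26² = 63118 − 676 = 62442
r = S_xy / √(S_xx·S_yy) = -2393 / √(1106·62442) = -2393 / √69060852 = -2393 / 8310.2859 = -0.2880
t = r·√(n−2)/√(1−r²) = -0.2880·√9 / √(1−0.082944) = -0.864000 / 0.957630 = -0.902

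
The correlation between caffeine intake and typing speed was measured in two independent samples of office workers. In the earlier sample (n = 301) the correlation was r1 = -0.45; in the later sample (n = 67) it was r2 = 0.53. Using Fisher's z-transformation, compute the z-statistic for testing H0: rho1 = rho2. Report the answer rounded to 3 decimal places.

Fisher z-transforms: z1 = atanh(-0.45) = -0.484700, z2 = atanh(0.53) = 0.590145; difference d = -1.074845
Var(d) = 1/298 + 1/64 = 0.0033557 + 0.0156250 = 0.0189807
z = d/√Var(d) = -1.074845 / √0.0189807 = -1.074845 / 0.137770 = -7.802

-7.802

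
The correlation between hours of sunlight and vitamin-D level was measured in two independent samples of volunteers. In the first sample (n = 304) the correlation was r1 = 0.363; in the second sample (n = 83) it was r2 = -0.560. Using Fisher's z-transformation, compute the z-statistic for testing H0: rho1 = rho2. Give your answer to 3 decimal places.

Fisher z-transforms: z1 = atanh(0.363) = 0.380337, z2 = atanh(-0.560) = -0.632833; difference d = 1.013170
Var(d) = 1/301 + 1/80 = 0.0033223 + 0.0125000 = 0.0158223
z = d/√Var(d) = 1.013170 / √0.0158223 = 1.013170 / 0.125787 = 8.055

8.055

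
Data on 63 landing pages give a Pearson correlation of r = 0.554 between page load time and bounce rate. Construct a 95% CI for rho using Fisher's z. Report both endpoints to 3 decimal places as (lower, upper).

(0.355, 0.705)

Fisher z: z_r = atanh(r) = ½·ln((1+0.554)/(1−0.554)) = 0.624134
SE(z) = 1/√(n−3) = 1/√60 = 0.129099
95% ⇒ z* = 1.960; margin = 1.960·0.129099 = 0.253034
CI on z-scale: (0.371100, 0.877168)
Back-transform: tanh(0.371100) = 0.354953, tanh(0.877168) = 0.704998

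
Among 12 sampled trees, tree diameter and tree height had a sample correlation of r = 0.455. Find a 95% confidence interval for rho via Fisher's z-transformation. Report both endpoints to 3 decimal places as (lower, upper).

z_r = atanh(0.455) = 0.490988;  SE = 1/√(n−3) = 1/√9 = 0.333333
z-limits: 0.490988 ± 1.960·0.333333 = 0.490988 ± 0.653333 = [-0.162345, 1.144321]
ρ-limits: (tanh -0.162345, tanh 1.144321) = (-0.161, 0.816)

(-0.161, 0.816)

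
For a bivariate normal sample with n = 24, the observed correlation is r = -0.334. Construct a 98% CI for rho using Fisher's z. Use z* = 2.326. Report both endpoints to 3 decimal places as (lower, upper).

Fisher z: z_r = atanh(r) = ½·ln((1+(-0.334))/(1−(-0.334))) = -0.347324
SE(z) = 1/√(n−3) = 1/√21 = 0.218218
98% ⇒ z* = 2.326; margin = 2.326·0.218218 = 0.507575
CI on z-scale: (-0.854899, 0.160251)
Back-transform: tanh(-0.854899) = -0.693620, tanh(0.160251) = 0.158893

(-0.694, 0.159)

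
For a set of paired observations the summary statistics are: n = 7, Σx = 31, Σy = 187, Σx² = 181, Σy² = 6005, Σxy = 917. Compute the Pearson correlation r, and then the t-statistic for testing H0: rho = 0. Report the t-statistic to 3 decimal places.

Numerator: nΣxy − (Σx)(Σy) = 7·917 − (31)(187) = 622
Denominator: √[(nΣx²−(Σx)²)(nΣy²−(Σy)²)]
  nΣx²−(Σx)² = 7·181 − 961 = 306;  nΣy²−(Σy)² = 7·6005 − 34969 = 7066
  √(306·7066) = √2162196 = 1470.4408
r = 622 / 1470.4408 = 0.4230
t = r·√(n−2)/√(1−r²) = 0.4230·√5 / √(1−0.178929) = 0.945857 / 0.906130 = 1.044

1.044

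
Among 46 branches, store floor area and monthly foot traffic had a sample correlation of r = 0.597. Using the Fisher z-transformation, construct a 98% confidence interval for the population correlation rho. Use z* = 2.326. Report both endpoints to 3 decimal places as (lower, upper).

z_r = atanh(0.597) = 0.688473;  SE = 1/√(n−3) = 1/√43 = 0.152499
z-limits: 0.688473 ± 2.326·0.152499 = 0.688473 ± 0.354713 = [0.333760, 1.043186]
ρ-limits: (tanh 0.333760, tanh 1.043186) = (0.322, 0.779)

(0.322, 0.779)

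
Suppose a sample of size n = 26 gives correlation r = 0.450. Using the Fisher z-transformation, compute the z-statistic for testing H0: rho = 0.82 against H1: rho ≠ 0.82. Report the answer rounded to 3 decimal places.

z_r = atanh(0.450) = 0.484700,  z_0 = atanh(0.82) = 1.156817
SE = 1/√(n−3) = 1/√23 = 0.208514
z = (z_r − z_0)/SE = (0.484700 − 1.156817) / 0.208514 = -0.672117 / 0.208514 = -3.223

-3.223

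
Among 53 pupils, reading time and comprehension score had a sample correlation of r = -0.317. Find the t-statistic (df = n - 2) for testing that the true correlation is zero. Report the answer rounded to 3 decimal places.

-2.387

t = r·√(n−2) / √(1−r²) with r = -0.317, n = 53
  = -0.317·√51 / √(1 − 0.100489)
  = -0.317·7.141428 / 0.948426
  = -2.263833 / 0.948426 = -2.387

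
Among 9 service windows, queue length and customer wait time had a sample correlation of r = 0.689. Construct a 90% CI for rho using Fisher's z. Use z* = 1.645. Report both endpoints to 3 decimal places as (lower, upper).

Fisher z: z_r = atanh(r) = ½·ln((1+0.689)/(1−0.689)) = 0.846050
SE(z) = 1/√(n−3) = 1/√6 = 0.408248
90% ⇒ z* = 1.645; margin = 1.645·0.408248 = 0.671568
CI on z-scale: (0.174482, 1.517618)
Back-transform: tanh(0.174482) = 0.172733, tanh(1.517618) = 0.908282

(0.173, 0.908)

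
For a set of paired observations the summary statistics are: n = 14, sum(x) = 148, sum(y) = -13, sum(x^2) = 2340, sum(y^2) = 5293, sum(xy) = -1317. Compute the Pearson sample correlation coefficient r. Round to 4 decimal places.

Numerator: nΣxy − (Σx)(Σy) = 14·(-1317) − (148)(-13) = -16514
Denominator: √[(nΣx²−(Σx)²)(nΣy²−(Σy)²)]
  nΣx²−(Σx)² = 14·2340 − 21904 = 10856;  nΣy²−(Σy)² = 14·5293 − 169 = 73933
  √(10856·73933) = √802616648 = 28330.4897
r = -16514 / 28330.4897 = -0.5829

-0.5829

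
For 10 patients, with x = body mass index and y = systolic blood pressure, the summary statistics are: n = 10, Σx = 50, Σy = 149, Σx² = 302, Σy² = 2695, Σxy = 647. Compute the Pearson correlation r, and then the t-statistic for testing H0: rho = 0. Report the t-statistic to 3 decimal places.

S_xy = nΣxy − ΣxΣy = 10·647 − 50·149 = 6470 − 7450 = -980
S_xx = nΣx² − (Σx)² = 10·302 − 50² = 3020 − 2500 = 520
S_yy = nΣy² − (Σy)² = 10·2695 − 149² = 26950 − 22201 = 4749
r = S_xy / √(S_xx·S_yy) = -980 / √(520·4749) = -980 / √2469480 = -980 / 1571.4579 = -0.6236
t = r·√(n−2)/√(1−r²) = -0.6236·√8 / √(1−0.388877) = -1.763807 / 0.781744 = -2.256

-2.256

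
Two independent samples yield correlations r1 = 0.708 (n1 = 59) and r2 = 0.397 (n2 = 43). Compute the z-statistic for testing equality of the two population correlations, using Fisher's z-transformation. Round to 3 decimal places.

2.237

Fisher z-transforms: z1 = atanh(0.708) = 0.883162, z2 = atanh(0.397) = 0.420083; difference d = 0.463079
Var(d) = 1/56 + 1/40 = 0.0178571 + 0.0250000 = 0.0428571
z = d/√Var(d) = 0.463079 / √0.0428571 = 0.463079 / 0.207020 = 2.237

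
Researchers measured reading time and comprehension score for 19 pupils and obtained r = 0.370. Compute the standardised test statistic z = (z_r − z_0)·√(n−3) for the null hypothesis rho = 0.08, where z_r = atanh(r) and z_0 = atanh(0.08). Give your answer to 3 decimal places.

Fisher z: atanh(0.370) = 0.388423, atanh(0.08) = 0.080171
z = (z_r − z_0)·√(n−3) = (0.388423 − 0.080171)·√16 = 0.308252 · 4.000000 = 1.233

1.233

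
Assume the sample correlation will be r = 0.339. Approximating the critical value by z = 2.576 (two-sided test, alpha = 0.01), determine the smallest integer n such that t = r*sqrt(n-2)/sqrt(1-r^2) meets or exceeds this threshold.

54

Need r·√(n−2)/√(1−r²) ≥ 2.576
√(n−2) ≥ 2.576·√(1−0.114921) / 0.339 = 2.576·0.940786 / 0.339 = 7.1489
n−2 ≥ 51.1068  ⇒  n ≥ 53.1068
Smallest integer n = 54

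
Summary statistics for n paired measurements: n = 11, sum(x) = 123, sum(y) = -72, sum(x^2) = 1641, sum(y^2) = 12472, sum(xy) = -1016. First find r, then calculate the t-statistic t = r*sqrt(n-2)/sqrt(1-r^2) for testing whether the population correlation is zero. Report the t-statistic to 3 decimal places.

Numerator: nΣxy − (Σx)(Σy) = 11·(-1016) − (123)(-72) = -2320
Denominator: √[(nΣx²−(Σx)²)(nΣy²−(Σy)²)]
  nΣx²−(Σx)² = 11·1641 − 15129 = 2922;  nΣy²−(Σy)² = 11·12472 − 5184 = 132008
  √(2922·132008) = √385727376 = 19639.9434
r = -2320 / 19639.9434 = -0.1181
t = r·√(n−2)/√(1−r²) = -0.1181·√9 / √(1−0.013948) = -0.354300 / 0.993002 = -0.357

-0.357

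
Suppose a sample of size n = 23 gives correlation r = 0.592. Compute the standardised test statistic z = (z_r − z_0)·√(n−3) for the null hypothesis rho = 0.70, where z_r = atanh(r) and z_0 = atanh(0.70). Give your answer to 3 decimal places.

Fisher z: atanh(0.592) = 0.680740, atanh(0.70) = 0.867301
z = (z_r − z_0)·√(n−3) = (0.680740 − 0.867301)·√20 = -0.186561 · 4.472136 = -0.834

-0.834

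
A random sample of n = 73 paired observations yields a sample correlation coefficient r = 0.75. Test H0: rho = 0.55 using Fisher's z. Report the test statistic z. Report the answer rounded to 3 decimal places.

z_r = atanh(0.75) = 0.972955,  z_0 = atanh(0.55) = 0.618381
SE = 1/√(n−3) = 1/√70 = 0.119523
z = (z_r − z_0)/SE = (0.972955 − 0.618381) / 0.119523 = 0.354574 / 0.119523 = 2.967

2.967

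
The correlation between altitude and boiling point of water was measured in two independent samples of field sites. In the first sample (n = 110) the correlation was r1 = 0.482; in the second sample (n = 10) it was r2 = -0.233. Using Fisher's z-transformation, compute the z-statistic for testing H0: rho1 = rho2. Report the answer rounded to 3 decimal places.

1.956

Fisher z-transforms: z1 = atanh(0.482) = 0.525586, z2 = atanh(-0.233) = -0.237359; difference d = 0.762945
Var(d) = 1/107 + 1/7 = 0.0093458 + 0.1428571 = 0.1522029
z = d/√Var(d) = 0.762945 / √0.1522029 = 0.762945 / 0.390132 = 1.956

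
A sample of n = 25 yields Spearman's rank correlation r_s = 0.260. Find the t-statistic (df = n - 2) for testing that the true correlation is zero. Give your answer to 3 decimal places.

1.291

t = r_s·√(n−2) / √(1−r_s²) with r_s = 0.260, n = 25
  = 0.260·√23 / √(1 − 0.067600)
  = 0.260·4.795832 / 0.965609
  = 1.246916 / 0.965609 = 1.291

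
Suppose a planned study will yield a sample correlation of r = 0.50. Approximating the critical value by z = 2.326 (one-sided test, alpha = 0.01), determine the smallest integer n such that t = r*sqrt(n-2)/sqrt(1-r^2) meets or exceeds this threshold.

19

Need r·√(n−2)/√(1−r²) ≥ 2.326
√(n−2) ≥ 2.326·√(1−0.2500) / 0.50 = 2.326·0.866025 / 0.50 = 4.0287
n−2 ≥ 16.2304  ⇒  n ≥ 18.2304
Smallest integer n = 19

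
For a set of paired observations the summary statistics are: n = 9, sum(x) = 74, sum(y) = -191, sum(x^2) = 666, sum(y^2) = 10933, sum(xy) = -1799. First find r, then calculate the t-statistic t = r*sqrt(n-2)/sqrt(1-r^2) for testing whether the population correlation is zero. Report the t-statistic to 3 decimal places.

Numerator: nΣxy − (Σx)(Σy) = 9·(-1799) − (74)(-191) = -2057
Denominator: √[(nΣx²−(Σx)²)(nΣy²−(Σy)²)]
  nΣx²−(Σx)² = 9·666 − 5476 = 518;  nΣy²−(Σy)² = 9·10933 − 36481 = 61916
  √(518·61916) = √32072488 = 5663.2577
r = -2057 / 5663.2577 = -0.3632
t = r·√(n−2)/√(1−r²) = -0.3632·√7 / √(1−0.131914) = -0.960937 / 0.931711 = -1.031

-1.031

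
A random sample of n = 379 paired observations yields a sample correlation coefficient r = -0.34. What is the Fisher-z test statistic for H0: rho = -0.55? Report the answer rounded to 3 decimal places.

Fisher z: atanh(-0.34) = -0.354093, atanh(-0.55) = -0.618381
z = (z_r − z_0)·√(n−3) = (-0.354093 − (-0.618381))·√376 = 0.264288 · 19.390719 = 5.125

5.125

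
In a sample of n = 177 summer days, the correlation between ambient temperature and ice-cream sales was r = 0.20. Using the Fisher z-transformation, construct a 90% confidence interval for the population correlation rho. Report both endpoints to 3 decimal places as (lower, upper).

(0.078, 0.316)

z_r = atanh(0.20) = 0.202733;  SE = 1/√(n−3) = 1/√174 = 0.075810
z-limits: 0.202733 ± 1.645·0.075810 = 0.202733 ± 0.124707 = [0.078026, 0.327440]
ρ-limits: (tanh 0.078026, tanh 0.327440) = (0.078, 0.316)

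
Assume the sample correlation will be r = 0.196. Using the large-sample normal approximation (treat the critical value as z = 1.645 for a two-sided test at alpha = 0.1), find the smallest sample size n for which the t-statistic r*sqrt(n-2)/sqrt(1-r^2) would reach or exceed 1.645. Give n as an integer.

70

r√(n−2)/√(1−r²) ≥ 1.645  ⇔  n−2 ≥ (1.645)²·(1−r²)/r²
(1−r²)/r² = (1−0.038416)/0.038416 = 25.0308
n ≥ 2 + 2.706025·25.0308 = 2 + 67.7340 = 69.7340
⌈69.7340⌉ = 70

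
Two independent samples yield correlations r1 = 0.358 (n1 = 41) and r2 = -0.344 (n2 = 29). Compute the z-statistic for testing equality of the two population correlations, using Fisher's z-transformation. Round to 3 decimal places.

2.881

z1 = atanh(0.358) = 0.374590,  z2 = atanh(-0.344) = -0.358622
SE = √(1/(n1−3) + 1/(n2−3)) = √(1/38 + 1/26) = √(0.0263158 + 0.0384615) = √0.0647773 = 0.254514
z = (z1 − z2)/SE = (0.374590 − (-0.358622)) / 0.254514 = 0.733212 / 0.254514 = 2.881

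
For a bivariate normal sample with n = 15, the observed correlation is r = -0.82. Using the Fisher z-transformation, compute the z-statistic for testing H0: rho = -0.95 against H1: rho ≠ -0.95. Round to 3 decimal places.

2.338

z_r = atanh(-0.82) = -1.156817,  z_0 = atanh(-0.95) = -1.831781
SE = 1/√(n−3) = 1/√12 = 0.288675
z = (z_r − z_0)/SE = (-1.156817 − (-1.831781)) / 0.288675 = 0.674964 / 0.288675 = 2.338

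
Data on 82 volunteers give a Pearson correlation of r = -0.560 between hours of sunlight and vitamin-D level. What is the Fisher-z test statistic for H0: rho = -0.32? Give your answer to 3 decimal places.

-2.677

z_r = atanh(-0.560) = -0.632833,  z_0 = atanh(-0.32) = -0.331647
SE = 1/√(n−3) = 1/√79 = 0.112509
z = (z_r − z_0)/SE = (-0.632833 − (-0.331647)) / 0.112509 = -0.301186 / 0.112509 = -2.677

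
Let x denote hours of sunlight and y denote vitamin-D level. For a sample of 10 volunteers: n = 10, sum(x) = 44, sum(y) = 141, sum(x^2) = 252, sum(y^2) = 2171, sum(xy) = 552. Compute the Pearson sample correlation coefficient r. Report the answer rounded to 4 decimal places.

-0.6618

S_xy = nΣxy − ΣxΣy = 10·552 − 44·141 = 5520 − 6204 = -684
S_xx = nΣx² − (Σx)² = 10·252 − 44² = 2520 − 1936 = 584
S_yy = nΣy² − (Σy)² = 10·2171 − 141² = 21710 − 19881 = 1829
r = S_xy / √(S_xx·S_yy) = -684 / √(584·1829) = -684 / √1068136 = -684 / 1033.5067 = -0.6618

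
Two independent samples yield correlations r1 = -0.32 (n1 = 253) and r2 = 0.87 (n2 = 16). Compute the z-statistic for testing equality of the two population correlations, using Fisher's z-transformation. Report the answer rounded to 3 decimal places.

Fisher z-transforms: z1 = atanh(-0.32) = -0.331647, z2 = atanh(0.87) = 1.333080; difference d = -1.664727
Var(d) = 1/250 + 1/13 = 0.0040000 + 0.0769231 = 0.0809231
z = d/√Var(d) = -1.664727 / √0.0809231 = -1.664727 / 0.284470 = -5.852

-5.852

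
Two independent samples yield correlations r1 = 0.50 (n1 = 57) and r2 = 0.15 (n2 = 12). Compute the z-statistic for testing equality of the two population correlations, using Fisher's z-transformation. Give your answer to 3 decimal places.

1.106

Fisher z-transforms: z1 = atanh(0.50) = 0.549306, z2 = atanh(0.15) = 0.151140; difference d = 0.398166
Var(d) = 1/54 + 1/9 = 0.0185185 + 0.1111111 = 0.1296296
z = d/√Var(d) = 0.398166 / √0.1296296 = 0.398166 / 0.360041 = 1.106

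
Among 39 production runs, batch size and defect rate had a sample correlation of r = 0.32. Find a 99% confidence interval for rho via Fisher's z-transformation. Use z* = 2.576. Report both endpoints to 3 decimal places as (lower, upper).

z_r = atanh(0.32) = 0.331647;  SE = 1/√(n−3) = 1/√36 = 0.166667
z-limits: 0.331647 ± 2.576·0.166667 = 0.331647 ± 0.429334 = [-0.097687, 0.760981]
ρ-limits: (tanh -0.097687, tanh 0.760981) = (-0.097, 0.642)

(-0.097, 0.642)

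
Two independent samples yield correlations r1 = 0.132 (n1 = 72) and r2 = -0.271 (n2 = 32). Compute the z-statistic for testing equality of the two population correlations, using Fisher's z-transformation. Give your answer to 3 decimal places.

Fisher z-transforms: z1 = atanh(0.132) = 0.132775, z2 = atanh(-0.271) = -0.277943; difference d = 0.410718
Var(d) = 1/69 + 1/29 = 0.0144928 + 0.0344828 = 0.0489756
z = d/√Var(d) = 0.410718 / √0.0489756 = 0.410718 / 0.221304 = 1.856

1.856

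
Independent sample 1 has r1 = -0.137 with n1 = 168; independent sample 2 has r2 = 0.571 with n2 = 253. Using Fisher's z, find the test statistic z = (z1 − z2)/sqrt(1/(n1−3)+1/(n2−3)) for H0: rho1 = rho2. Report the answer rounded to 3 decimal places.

Fisher z-transforms: z1 = atanh(-0.137) = -0.137867, z2 = atanh(0.571) = 0.649005; difference d = -0.786872
Var(d) = 1/165 + 1/250 = 0.0060606 + 0.0040000 = 0.0100606
z = d/√Var(d) = -0.786872 / √0.0100606 = -0.786872 / 0.100303 = -7.845

-7.845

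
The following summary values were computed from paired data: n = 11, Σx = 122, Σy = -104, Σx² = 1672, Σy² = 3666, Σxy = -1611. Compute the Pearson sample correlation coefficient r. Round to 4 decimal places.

-0.4947

S_xy = nΣxy − ΣxΣy = 11·(-1611) − 122·(-104) = -17721 − (-12688) = -5033
S_xx = nΣx² − (Σx)² = 11·1672 − 122² = 18392 − 14884 = 3508
S_yy = nΣy² − (Σy)² = 11·3666 − (-104)² = 40326 − 10816 = 29510
r = S_xy / √(S_xx·S_yy) = -5033 / √(3508·29510) = -5033 / √103521080 = -5033 / 10174.5309 = -0.4947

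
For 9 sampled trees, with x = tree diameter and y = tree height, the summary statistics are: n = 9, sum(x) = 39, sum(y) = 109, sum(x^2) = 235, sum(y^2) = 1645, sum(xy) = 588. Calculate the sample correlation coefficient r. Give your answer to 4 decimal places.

Numerator: nΣxy − (Σx)(Σy) = 9·588 − (39)(109) = 1041
Denominator: √[(nΣx²−(Σx)²)(nΣy²−(Σy)²)]
  nΣx²−(Σx)² = 9·235 − 1521 = 594;  nΣy²−(Σy)² = 9·1645 − 11881 = 2924
  √(594·2924) = √1736856 = 1317.8983
r = 1041 / 1317.8983 = 0.7899

0.7899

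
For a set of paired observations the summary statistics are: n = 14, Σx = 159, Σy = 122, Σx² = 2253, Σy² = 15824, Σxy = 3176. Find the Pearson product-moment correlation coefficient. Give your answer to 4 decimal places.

0.6969

S_xy = nΣxy − ΣxΣy = 14·3176 − 159·122 = 44464 − 19398 = 25066
S_xx = nΣx² − (Σx)² = 14·2253 − 159² = 31542 − 25281 = 6261
S_yy = nΣy² − (Σy)² = 14·15824 − 122² = 221536 − 14884 = 206652
r = S_xy / √(S_xx·S_yy) = 25066 / √(6261·206652) = 25066 / √1293848172 = 25066 / 35970.1011 = 0.6969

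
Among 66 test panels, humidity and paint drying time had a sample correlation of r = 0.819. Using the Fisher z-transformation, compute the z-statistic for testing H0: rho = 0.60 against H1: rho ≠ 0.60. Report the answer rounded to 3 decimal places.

3.656

z_r = atanh(0.819) = 1.153773,  z_0 = atanh(0.60) = 0.693147
SE = 1/√(n−3) = 1/√63 = 0.125988
z = (z_r − z_0)/SE = (1.153773 − 0.693147) / 0.125988 = 0.460626 / 0.125988 = 3.656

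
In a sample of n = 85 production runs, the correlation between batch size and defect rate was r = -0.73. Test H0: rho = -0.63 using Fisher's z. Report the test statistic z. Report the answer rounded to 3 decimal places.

-1.696

z_r = atanh(-0.73) = -0.928727,  z_0 = atanh(-0.63) = -0.741416
SE = 1/√(n−3) = 1/√82 = 0.110432
z = (z_r − z_0)/SE = (-0.928727 − (-0.741416)) / 0.110432 = -0.187311 / 0.110432 = -1.696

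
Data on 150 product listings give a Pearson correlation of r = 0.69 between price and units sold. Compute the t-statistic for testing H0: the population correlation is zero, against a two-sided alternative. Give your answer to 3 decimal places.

11.597

t = r·√(n−2) / √(1−r²) with r = 0.69, n = 150
  = 0.69·√148 / √(1 − 0.4761)
  = 0.69·12.165525 / 0.723809
  = 8.394212 / 0.723809 = 11.597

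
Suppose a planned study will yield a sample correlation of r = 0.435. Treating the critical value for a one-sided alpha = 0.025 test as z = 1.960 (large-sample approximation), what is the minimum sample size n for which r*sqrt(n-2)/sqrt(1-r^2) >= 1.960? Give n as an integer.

r√(n−2)/√(1−r²) ≥ 1.960  ⇔  n−2 ≥ (1.960)²·(1−r²)/r²
(1−r²)/r² = (1−0.189225)/0.189225 = 4.2847
n ≥ 2 + 3.8416·4.2847 = 2 + 16.4601 = 18.4601
⌈18.4601⌉ = 19

19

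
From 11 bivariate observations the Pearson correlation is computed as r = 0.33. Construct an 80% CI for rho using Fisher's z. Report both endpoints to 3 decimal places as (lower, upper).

(-0.110, 0.662)

z_r = atanh(0.33) = 0.342828;  SE = 1/√(n−3) = 1/√8 = 0.353553
z-limits: 0.342828 ± 1.282·0.353553 = 0.342828 ± 0.453255 = [-0.110427, 0.796083]
ρ-limits: (tanh -0.110427, tanh 0.796083) = (-0.110, 0.662)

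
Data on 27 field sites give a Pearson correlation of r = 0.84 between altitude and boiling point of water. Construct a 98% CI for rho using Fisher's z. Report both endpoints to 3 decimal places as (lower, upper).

z_r = atanh(0.84) = 1.221174;  SE = 1/√(n−3) = 1/√24 = 0.204124
z-limits: 1.221174 ± 2.326·0.204124 = 1.221174 ± 0.474792 = [0.746382, 1.695966]
ρ-limits: (tanh 0.746382, tanh 1.695966) = (0.633, 0.935)

(0.633, 0.935)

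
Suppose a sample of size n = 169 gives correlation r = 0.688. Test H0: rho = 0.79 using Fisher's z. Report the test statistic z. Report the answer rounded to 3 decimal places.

z_r = atanh(0.688) = 0.844148,  z_0 = atanh(0.79) = 1.071432
SE = 1/√(n−3) = 1/√166 = 0.077615
z = (z_r − z_0)/SE = (0.844148 − 1.071432) / 0.077615 = -0.227284 / 0.077615 = -2.928

-2.928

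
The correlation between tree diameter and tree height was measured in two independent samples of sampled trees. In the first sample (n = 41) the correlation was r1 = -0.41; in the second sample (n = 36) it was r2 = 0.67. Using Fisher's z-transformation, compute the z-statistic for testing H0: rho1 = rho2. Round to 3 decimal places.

-5.238

Fisher z-transforms: z1 = atanh(-0.41) = -0.435611, z2 = atanh(0.67) = 0.810743; difference d = -1.246354
Var(d) = 1/38 + 1/33 = 0.0263158 + 0.0303030 = 0.0566188
z = d/√Var(d) = -1.246354 / √0.0566188 = -1.246354 / 0.237947 = -5.238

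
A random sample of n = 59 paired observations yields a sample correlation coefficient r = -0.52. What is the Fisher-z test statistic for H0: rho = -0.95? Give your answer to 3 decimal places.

z_r = atanh(-0.52) = -0.576340,  z_0 = atanh(-0.95) = -1.831781
SE = 1/√(n−3) = 1/√56 = 0.133631
z = (z_r − z_0)/SE = (-0.576340 − (-1.831781)) / 0.133631 = 1.255441 / 0.133631 = 9.395

9.395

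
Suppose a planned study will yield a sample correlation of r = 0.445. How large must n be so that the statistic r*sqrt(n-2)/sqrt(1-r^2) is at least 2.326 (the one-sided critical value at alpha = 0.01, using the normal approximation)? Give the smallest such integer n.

24

r√(n−2)/√(1−r²) ≥ 2.326  ⇔  n−2 ≥ (2.326)²·(1−r²)/r²
(1−r²)/r² = (1−0.198025)/0.198025 = 4.0499
n ≥ 2 + 5.410276·4.0499 = 2 + 21.9111 = 23.9111
⌈23.9111⌉ = 24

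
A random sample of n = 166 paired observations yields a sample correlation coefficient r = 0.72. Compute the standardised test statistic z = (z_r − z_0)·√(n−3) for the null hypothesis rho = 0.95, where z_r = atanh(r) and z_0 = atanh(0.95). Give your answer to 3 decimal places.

Fisher z: atanh(0.72) = 0.907645, atanh(0.95) = 1.831781
z = (z_r − z_0)·√(n−3) = (0.907645 − 1.831781)·√163 = -0.924136 · 12.767145 = -11.799

-11.799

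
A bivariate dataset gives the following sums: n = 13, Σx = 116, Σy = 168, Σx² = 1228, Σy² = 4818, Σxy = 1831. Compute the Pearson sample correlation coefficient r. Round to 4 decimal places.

S_xy = nΣxy − ΣxΣy = 13·1831 − 116·168 = 23803 − 19488 = 4315
S_xx = nΣx² − (Σx)² = 13·1228 − 116² = 15964 − 13456 = 2508
S_yy = nΣy² − (Σy)² = 13·4818 − 168² = 62634 − 28224 = 34410
r = S_xy / √(S_xx·S_yy) = 4315 / √(2508·34410) = 4315 / √86300280 = 4315 / 9289.7944 = 0.4645

0.4645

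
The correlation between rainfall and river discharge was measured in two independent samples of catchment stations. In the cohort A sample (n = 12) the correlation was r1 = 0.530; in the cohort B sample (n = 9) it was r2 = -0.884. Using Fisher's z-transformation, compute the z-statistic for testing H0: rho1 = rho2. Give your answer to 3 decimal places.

3.764

Fisher z-transforms: z1 = atanh(0.530) = 0.590145, z2 = atanh(-0.884) = -1.393781; difference d = 1.983926
Var(d) = 1/9 + 1/6 = 0.1111111 + 0.1666667 = 0.2777778
z = d/√Var(d) = 1.983926 / √0.2777778 = 1.983926 / 0.527046 = 3.764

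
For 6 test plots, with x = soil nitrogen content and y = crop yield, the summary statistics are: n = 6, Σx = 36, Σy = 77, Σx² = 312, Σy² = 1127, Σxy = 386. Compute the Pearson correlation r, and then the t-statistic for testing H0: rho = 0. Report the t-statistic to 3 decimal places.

S_xy = nΣxy − ΣxΣy = 6·386 − 36·77 = 2316 − 2772 = -456
S_xx = nΣx² − (Σx)² = 6·312 − 36² = 1872 − 1296 = 576
S_yy = nΣy² − (Σy)² = 6·1127 − 77² = 6762 − 5929 = 833
r = S_xy / √(S_xx·S_yy) = -456 / √(576·833) = -456 / √479808 = -456 / 692.6817 = -0.6583
t = r·√(n−2)/√(1−r²) = -0.6583·√4 / √(1−0.433359) = -1.316600 / 0.752756 = -1.749

-1.749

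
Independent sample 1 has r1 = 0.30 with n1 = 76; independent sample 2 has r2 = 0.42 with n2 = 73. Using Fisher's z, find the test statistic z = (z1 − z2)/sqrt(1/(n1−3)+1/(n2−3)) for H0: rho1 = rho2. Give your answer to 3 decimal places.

Fisher z-transforms: z1 = atanh(0.30) = 0.309520, z2 = atanh(0.42) = 0.447692; difference d = -0.138172
Var(d) = 1/73 + 1/70 = 0.0136986 + 0.0142857 = 0.0279843
z = d/√Var(d) = -0.138172 / √0.0279843 = -0.138172 / 0.167285 = -0.826

-0.826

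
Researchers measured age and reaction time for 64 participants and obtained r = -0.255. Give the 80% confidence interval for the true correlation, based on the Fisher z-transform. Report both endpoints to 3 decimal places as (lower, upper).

z_r = atanh(-0.255) = -0.260753;  SE = 1/√(n−3) = 1/√61 = 0.128037
z-limits: -0.260753 ± 1.282·0.128037 = -0.260753 ± 0.164143 = [-0.424896, -0.096610]
ρ-limits: (tanh -0.424896, tanh -0.096610) = (-0.401, -0.096)

(-0.401, -0.096)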